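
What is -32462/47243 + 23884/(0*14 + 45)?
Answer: 1126891022/2125935 ≈ 530.07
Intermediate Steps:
-32462/47243 + 23884/(0*14 + 45) = -32462*1/47243 + 23884/(0 + 45) = -32462/47243 + 23884/45 = 1126891022/2125935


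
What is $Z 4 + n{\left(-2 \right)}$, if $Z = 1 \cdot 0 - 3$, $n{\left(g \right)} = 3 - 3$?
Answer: $-12$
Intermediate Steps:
$n{\left(g \right)} = 0$
$Z = -3$ ($Z = 0 - 3 = -3$)
$Z 4 + n{\left(-2 \right)} = \left(-3\right) 4 + 0 = -12 + 0 = -12$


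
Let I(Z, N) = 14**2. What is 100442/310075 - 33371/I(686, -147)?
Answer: -10327826193/60774700 ≈ -169.94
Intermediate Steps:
I(Z, N) = 196
100442/310075 - 33371/I(686, -147) = 100442/310075 - 33371/196 = -10327826193/60774700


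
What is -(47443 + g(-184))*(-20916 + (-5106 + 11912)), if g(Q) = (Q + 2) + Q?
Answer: 664256470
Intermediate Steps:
g(Q) = 2 + 2*Q (g(Q) = (2 + Q) + Q = 2 + 2*Q)
-(47443 + g(-184))*(-20916 + (-5106 + 11912)) = -(47443 + (2 + 2*(-184)))*(-20916 + (-5106 + 11912)) = -(47443 + (2 - 368))*(-20916 + 6806) = -(47443 - 366)*(-14110) = -47077*(-14110) = -1*(-664256470) = 664256470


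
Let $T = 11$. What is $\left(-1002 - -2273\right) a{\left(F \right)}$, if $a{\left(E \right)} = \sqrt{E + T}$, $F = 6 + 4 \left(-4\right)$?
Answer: $1271$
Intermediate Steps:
$F = -10$ ($F = 6 - 16 = -10$)
$a{\left(E \right)} = \sqrt{11 + E}$ ($a{\left(E \right)} = \sqrt{E + 11} = \sqrt{11 + E}$)
$\left(-1002 - -2273\right) a{\left(F \right)} = \left(-1002 - -2273\right) \sqrt{11 - 10} = \left(-1002 + 2273\right) \sqrt{1} = 1271 \cdot 1 = 1271$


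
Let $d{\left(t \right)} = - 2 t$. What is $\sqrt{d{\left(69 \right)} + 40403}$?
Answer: $\sqrt{40265} \approx 200.66$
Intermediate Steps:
$\sqrt{d{\left(69 \right)} + 40403} = \sqrt{\left(-2\right) 69 + 40403} = \sqrt{-138 + 40403} = \sqrt{40265}$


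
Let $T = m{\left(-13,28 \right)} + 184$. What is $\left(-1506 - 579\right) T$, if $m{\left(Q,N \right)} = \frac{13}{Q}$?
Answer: $-381555$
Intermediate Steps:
$T = 183$ ($T = \frac{13}{-13} + 184 = 13 \left(- \frac{1}{13}\right) + 184 = -1 + 184 = 183$)
$\left(-1506 - 579\right) T = \left(-1506 - 579\right) 183 = \left(-2085\right) 183 = -381555$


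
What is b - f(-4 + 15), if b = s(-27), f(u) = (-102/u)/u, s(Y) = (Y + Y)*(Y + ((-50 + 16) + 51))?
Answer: 65442/121 ≈ 540.84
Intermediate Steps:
s(Y) = 2*Y*(17 + Y) (s(Y) = (2*Y)*(Y + (-34 + 51)) = (2*Y)*(Y + 17) = (2*Y)*(17 + Y) = 2*Y*(17 + Y))
f(u) = -102/u²
b = 540 (b = 2*(-27)*(17 - 27) = 2*(-27)*(-10) = 540)
b - f(-4 + 15) = 540 - (-102)/(-4 + 15)² = 540 - (-102)/11² = 540 - (-102)/121 = 540 - 1*(-102/121) = 540 + 102/121 = 65442/121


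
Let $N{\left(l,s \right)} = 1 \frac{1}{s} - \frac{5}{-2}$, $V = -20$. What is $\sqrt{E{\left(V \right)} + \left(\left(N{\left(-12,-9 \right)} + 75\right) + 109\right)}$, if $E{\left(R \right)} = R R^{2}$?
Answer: $\frac{i \sqrt{281290}}{6} \approx 88.395 i$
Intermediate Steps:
$N{\left(l,s \right)} = \frac{5}{2} + \frac{1}{s}$ ($N{\left(l,s \right)} = \frac{1}{s} - - \frac{5}{2} = \frac{1}{s} + \frac{5}{2} = \frac{5}{2} + \frac{1}{s}$)
$E{\left(R \right)} = R^{3}$
$\sqrt{E{\left(V \right)} + \left(\left(N{\left(-12,-9 \right)} + 75\right) + 109\right)} = \sqrt{\left(-20\right)^{3} + \left(\left(\left(\frac{5}{2} + \frac{1}{-9}\right) + 75\right) + 109\right)} = \sqrt{-8000 + \left(\left(\left(\frac{5}{2} - \frac{1}{9}\right) + 75\right) + 109\right)} = \sqrt{-8000 + \left(\left(\frac{43}{18} + 75\right) + 109\right)} = \sqrt{-8000 + \left(\frac{1393}{18} + 109\right)} = \sqrt{-8000 + \frac{3355}{18}} = \sqrt{- \frac{140645}{18}} = \frac{i \sqrt{281290}}{6}$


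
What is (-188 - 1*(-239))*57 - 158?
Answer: 2749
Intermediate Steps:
(-188 - 1*(-239))*57 - 158 = (-188 + 239)*57 - 158 = 51*57 - 158 = 2907 - 158 = 2749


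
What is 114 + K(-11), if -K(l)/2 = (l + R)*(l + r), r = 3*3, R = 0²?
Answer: 70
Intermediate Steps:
R = 0
r = 9
K(l) = -2*l*(9 + l) (K(l) = -2*(l + 0)*(l + 9) = -2*l*(9 + l))
114 + K(-11) = 114 + 2*(-11)*(-9 - 1*(-11)) = 114 + 2*(-11)*(-9 + 11) = 114 + 2*(-11)*2 = 114 - 44 = 70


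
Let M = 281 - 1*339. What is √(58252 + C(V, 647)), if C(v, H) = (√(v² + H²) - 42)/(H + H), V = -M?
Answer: √(97539191524 + 1294*√421973)/1294 ≈ 241.36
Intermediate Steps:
M = -58 (M = 281 - 339 = -58)
V = 58 (V = -1*(-58) = 58)
C(v, H) = (-42 + √(H² + v²))/(2*H) (C(v, H) = (√(H² + v²) - 42)/((2*H)) = (-42 + √(H² + v²))*(1/(2*H)) = (-42 + √(H² + v²))/(2*H))
√(58252 + C(V, 647)) = √(58252 + (½)*(-42 + √(647² + 58²))/647) = √(58252 + (½)*(1/647)*(-42 + √(418609 + 3364))) = √(58252 + (½)*(1/647)*(-42 + √421973)) = √(58252 + (-21/647 + √421973/1294)) = √(37689023/647 + √421973/1294)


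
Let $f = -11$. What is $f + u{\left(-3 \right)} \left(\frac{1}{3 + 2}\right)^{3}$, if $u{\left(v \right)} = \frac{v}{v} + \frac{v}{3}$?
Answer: $-11$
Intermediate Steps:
$u{\left(v \right)} = 1 + \frac{v}{3}$ ($u{\left(v \right)} = 1 + v \frac{1}{3} = 1 + \frac{v}{3}$)
$f + u{\left(-3 \right)} \left(\frac{1}{3 + 2}\right)^{3} = -11 + \left(1 + \frac{1}{3} \left(-3\right)\right) \left(\frac{1}{3 + 2}\right)^{3} = -11 + \left(1 - 1\right) \left(\frac{1}{5}\right)^{3} = -11 + \frac{0}{125} = -11 + 0 \cdot \frac{1}{125} = -11 + 0 = -11$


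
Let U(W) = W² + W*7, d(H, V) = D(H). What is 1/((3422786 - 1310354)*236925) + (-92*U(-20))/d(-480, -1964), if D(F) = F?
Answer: 24940982921401/500487951600 ≈ 49.833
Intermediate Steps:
d(H, V) = H
U(W) = W² + 7*W
1/((3422786 - 1310354)*236925) + (-92*U(-20))/d(-480, -1964) = 1/((3422786 - 1310354)*236925) - (-1840)*(7 - 20)/(-480) = (1/236925)/2112432 - (-1840)*(-13)*(-1/480) = (1/2112432)*(1/236925) - 92*260*(-1/480) = 1/500487951600 - 23920*(-1/480) = 1/500487951600 + 299/6 = 24940982921401/500487951600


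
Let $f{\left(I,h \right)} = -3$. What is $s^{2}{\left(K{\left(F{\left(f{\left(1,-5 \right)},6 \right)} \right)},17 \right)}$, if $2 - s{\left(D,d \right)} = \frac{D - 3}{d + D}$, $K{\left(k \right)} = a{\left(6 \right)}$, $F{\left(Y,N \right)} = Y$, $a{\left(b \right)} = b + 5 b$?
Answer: $\frac{5329}{2809} \approx 1.8971$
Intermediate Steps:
$a{\left(b \right)} = 6 b$
$K{\left(k \right)} = 36$ ($K{\left(k \right)} = 6 \cdot 6 = 36$)
$s{\left(D,d \right)} = 2 - \frac{-3 + D}{D + d}$ ($s{\left(D,d \right)} = 2 - \frac{D - 3}{d + D} = 2 - \frac{-3 + D}{D + d}$)
$s^{2}{\left(K{\left(F{\left(f{\left(1,-5 \right)},6 \right)} \right)},17 \right)} = \left(\frac{3 + 36 + 2 \cdot 17}{36 + 17}\right)^{2} = \left(\frac{3 + 36 + 34}{53}\right)^{2} = \left(\frac{1}{53} \cdot 73\right)^{2} = \left(\frac{73}{53}\right)^{2} = \frac{5329}{2809}$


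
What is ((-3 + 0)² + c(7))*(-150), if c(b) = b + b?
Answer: -3450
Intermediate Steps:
c(b) = 2*b
((-3 + 0)² + c(7))*(-150) = ((-3 + 0)² + 2*7)*(-150) = ((-3)² + 14)*(-150) = (9 + 14)*(-150) = 23*(-150) = -3450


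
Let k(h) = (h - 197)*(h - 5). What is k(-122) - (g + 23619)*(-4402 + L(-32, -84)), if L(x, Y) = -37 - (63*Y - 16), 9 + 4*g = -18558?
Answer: -65802869/4 ≈ -1.6451e+7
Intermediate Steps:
g = -18567/4 (g = -9/4 + (¼)*(-18558) = -9/4 - 9279/2 = -18567/4 ≈ -4641.8)
k(h) = (-197 + h)*(-5 + h)
L(x, Y) = -21 - 63*Y (L(x, Y) = -37 - (-16 + 63*Y) = -37 + (16 - 63*Y) = -21 - 63*Y)
k(-122) - (g + 23619)*(-4402 + L(-32, -84)) = (985 + (-122)² - 202*(-122)) - (-18567/4 + 23619)*(-4402 + (-21 - 63*(-84))) = (985 + 14884 + 24644) - 75909*(-4402 + (-21 + 5292))/4 = 40513 - 75909*(-4402 + 5271)/4 = 40513 - 75909*869/4 = 40513 - 1*65964921/4 = 40513 - 65964921/4 = -65802869/4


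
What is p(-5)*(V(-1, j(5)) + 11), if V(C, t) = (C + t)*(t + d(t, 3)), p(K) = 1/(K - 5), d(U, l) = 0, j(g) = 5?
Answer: -31/10 ≈ -3.1000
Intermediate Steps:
p(K) = 1/(-5 + K)
V(C, t) = t*(C + t) (V(C, t) = (C + t)*(t + 0) = (C + t)*t = t*(C + t))
p(-5)*(V(-1, j(5)) + 11) = (5*(-1 + 5) + 11)/(-5 - 5) = (5*4 + 11)/(-10) = -(20 + 11)/10 = -⅒*31 = -31/10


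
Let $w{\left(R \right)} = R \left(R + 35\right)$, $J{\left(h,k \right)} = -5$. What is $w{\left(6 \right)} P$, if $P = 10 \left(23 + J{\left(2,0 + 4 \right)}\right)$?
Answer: $44280$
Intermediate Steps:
$w{\left(R \right)} = R \left(35 + R\right)$
$P = 180$ ($P = 10 \left(23 - 5\right) = 10 \cdot 18 = 180$)
$w{\left(6 \right)} P = 6 \left(35 + 6\right) 180 = 6 \cdot 41 \cdot 180 = 246 \cdot 180 = 44280$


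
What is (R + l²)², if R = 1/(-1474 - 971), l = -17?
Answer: 499289212816/5978025 ≈ 83521.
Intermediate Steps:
R = -1/2445 (R = 1/(-2445) = -1/2445 ≈ -0.00040900)
(R + l²)² = (-1/2445 + (-17)²)² = (-1/2445 + 289)² = (706604/2445)² = 499289212816/5978025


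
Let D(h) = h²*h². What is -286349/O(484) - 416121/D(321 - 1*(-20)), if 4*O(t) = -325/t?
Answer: 7495809481909209779/4394413062325 ≈ 1.7058e+6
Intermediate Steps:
O(t) = -325/(4*t) (O(t) = (-325/t)/4 = -325/(4*t))
D(h) = h⁴
-286349/O(484) - 416121/D(321 - 1*(-20)) = -286349/((-325/4/484)) - 416121/(321 - 1*(-20))⁴ = -286349/((-325/4*1/484)) - 416121/(321 + 20)⁴ = -286349/(-325/1936) - 416121/(341⁴) = -286349*(-1936/325) - 416121/13521270961 = 554371664/325 - 416121*1/13521270961 = 554371664/325 - 416121/13521270961 = 7495809481909209779/4394413062325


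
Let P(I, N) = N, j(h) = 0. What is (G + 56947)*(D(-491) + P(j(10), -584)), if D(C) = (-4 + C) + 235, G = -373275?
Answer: 266980832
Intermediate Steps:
D(C) = 231 + C
(G + 56947)*(D(-491) + P(j(10), -584)) = (-373275 + 56947)*((231 - 491) - 584) = -316328*(-260 - 584) = -316328*(-844) = 266980832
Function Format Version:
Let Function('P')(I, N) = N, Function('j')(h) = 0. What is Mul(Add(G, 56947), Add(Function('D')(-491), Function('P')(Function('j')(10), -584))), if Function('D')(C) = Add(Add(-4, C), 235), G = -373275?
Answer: 266980832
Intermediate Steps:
Function('D')(C) = Add(231, C)
Mul(Add(G, 56947), Add(Function('D')(-491), Function('P')(Function('j')(10), -584))) = Mul(Add(-373275, 56947), Add(Add(231, -491), -584)) = Mul(-316328, Add(-260, -584)) = Mul(-316328, -844) = 266980832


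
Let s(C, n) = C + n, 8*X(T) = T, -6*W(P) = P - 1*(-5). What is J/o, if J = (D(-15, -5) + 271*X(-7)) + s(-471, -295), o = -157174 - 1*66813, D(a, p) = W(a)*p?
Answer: 24275/5375688 ≈ 0.0045157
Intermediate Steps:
W(P) = -⅚ - P/6 (W(P) = -(P - 1*(-5))/6 = -(P + 5)/6 = -(5 + P)/6 = -⅚ - P/6)
D(a, p) = p*(-⅚ - a/6) (D(a, p) = (-⅚ - a/6)*p = p*(-⅚ - a/6))
X(T) = T/8
o = -223987 (o = -157174 - 66813 = -223987)
J = -24275/24 (J = (-⅙*(-5)*(5 - 15) + 271*((⅛)*(-7))) + (-471 - 295) = (-⅙*(-5)*(-10) + 271*(-7/8)) - 766 = (-25/3 - 1897/8) - 766 = -5891/24 - 766 = -24275/24 ≈ -1011.5)
J/o = -24275/24/(-223987) = -24275/24*(-1/223987) = 24275/5375688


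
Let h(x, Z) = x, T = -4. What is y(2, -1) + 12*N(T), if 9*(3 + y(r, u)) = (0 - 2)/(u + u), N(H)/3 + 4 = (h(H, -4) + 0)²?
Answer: 3862/9 ≈ 429.11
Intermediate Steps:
N(H) = -12 + 3*H² (N(H) = -12 + 3*(H + 0)² = -12 + 3*H²)
y(r, u) = -3 - 1/(9*u) (y(r, u) = -3 + ((0 - 2)/(u + u))/9 = -3 + (-2*1/(2*u))/9 = -3 + (-1/u)/9 = -3 - 1/(9*u))
y(2, -1) + 12*N(T) = (-3 - ⅑/(-1)) + 12*(-12 + 3*(-4)²) = (-3 - ⅑*(-1)) + 12*(-12 + 3*16) = (-3 + ⅑) + 12*(-12 + 48) = -26/9 + 12*36 = -26/9 + 432 = 3862/9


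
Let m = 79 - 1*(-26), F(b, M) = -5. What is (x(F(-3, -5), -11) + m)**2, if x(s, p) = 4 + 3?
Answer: 12544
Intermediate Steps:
m = 105 (m = 79 + 26 = 105)
x(s, p) = 7
(x(F(-3, -5), -11) + m)**2 = (7 + 105)**2 = 112**2 = 12544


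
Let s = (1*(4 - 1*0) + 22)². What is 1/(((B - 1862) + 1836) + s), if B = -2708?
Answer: -1/2058 ≈ -0.00048591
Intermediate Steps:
s = 676 (s = (1*(4 + 0) + 22)² = (1*4 + 22)² = (4 + 22)² = 26² = 676)
1/(((B - 1862) + 1836) + s) = 1/(((-2708 - 1862) + 1836) + 676) = 1/((-4570 + 1836) + 676) = 1/(-2734 + 676) = 1/(-2058) = -1/2058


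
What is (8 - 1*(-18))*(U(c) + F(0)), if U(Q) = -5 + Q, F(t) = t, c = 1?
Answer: -104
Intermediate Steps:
(8 - 1*(-18))*(U(c) + F(0)) = (8 - 1*(-18))*((-5 + 1) + 0) = (8 + 18)*(-4 + 0) = 26*(-4) = -104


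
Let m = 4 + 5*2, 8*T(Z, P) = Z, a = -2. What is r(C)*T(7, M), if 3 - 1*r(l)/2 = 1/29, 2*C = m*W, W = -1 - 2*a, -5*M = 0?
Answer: 301/58 ≈ 5.1897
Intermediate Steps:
M = 0 (M = -1/5*0 = 0)
W = 3 (W = -1 - 2*(-2) = -1 + 4 = 3)
T(Z, P) = Z/8
m = 14 (m = 4 + 10 = 14)
C = 21 (C = (14*3)/2 = (1/2)*42 = 21)
r(l) = 172/29 (r(l) = 6 - 2/29 = 172/29)
r(C)*T(7, M) = 172*((1/8)*7)/29 = (172/29)*(7/8) = 301/58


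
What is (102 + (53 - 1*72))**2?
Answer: 6889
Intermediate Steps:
(102 + (53 - 1*72))**2 = (102 + (53 - 72))**2 = (102 - 19)**2 = 83**2 = 6889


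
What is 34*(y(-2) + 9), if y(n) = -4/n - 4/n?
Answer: 442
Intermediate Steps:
y(n) = -8/n
34*(y(-2) + 9) = 34*(-8/(-2) + 9) = 34*(-8*(-1/2) + 9) = 34*(4 + 9) = 34*13 = 442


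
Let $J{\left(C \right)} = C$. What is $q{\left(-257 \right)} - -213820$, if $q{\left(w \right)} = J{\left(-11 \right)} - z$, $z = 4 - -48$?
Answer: $213757$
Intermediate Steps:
$z = 52$ ($z = 4 + 48 = 52$)
$q{\left(w \right)} = -63$ ($q{\left(w \right)} = -11 - 52 = -63$)
$q{\left(-257 \right)} - -213820 = -63 - -213820 = -63 + 213820 = 213757$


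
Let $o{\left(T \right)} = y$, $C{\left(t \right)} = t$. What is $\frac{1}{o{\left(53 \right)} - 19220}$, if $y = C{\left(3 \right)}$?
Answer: $- \frac{1}{19217} \approx -5.2037 \cdot 10^{-5}$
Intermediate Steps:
$y = 3$
$o{\left(T \right)} = 3$
$\frac{1}{o{\left(53 \right)} - 19220} = \frac{1}{3 - 19220} = \frac{1}{-19217} = - \frac{1}{19217}$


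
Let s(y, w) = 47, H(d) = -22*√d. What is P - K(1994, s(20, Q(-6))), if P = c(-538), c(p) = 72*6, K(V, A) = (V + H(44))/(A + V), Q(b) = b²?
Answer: 879718/2041 + 44*√11/2041 ≈ 431.09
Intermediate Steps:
K(V, A) = (V - 44*√11)/(A + V)
c(p) = 432
P = 432
P - K(1994, s(20, Q(-6))) = 432 - (1994 - 44*√11)/(47 + 1994) = 432 - (1994 - 44*√11)/2041 = 432 - (1994/2041 - 44*√11/2041) = 432 + (-1994/2041 + 44*√11/2041) = 879718/2041 + 44*√11/2041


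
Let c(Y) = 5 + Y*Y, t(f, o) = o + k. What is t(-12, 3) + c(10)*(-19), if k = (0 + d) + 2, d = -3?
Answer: -1993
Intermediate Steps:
k = -1 (k = (0 - 3) + 2 = -3 + 2 = -1)
t(f, o) = -1 + o (t(f, o) = o - 1 = -1 + o)
c(Y) = 5 + Y²
t(-12, 3) + c(10)*(-19) = (-1 + 3) + (5 + 10²)*(-19) = 2 + (5 + 100)*(-19) = 2 + 105*(-19) = 2 - 1995 = -1993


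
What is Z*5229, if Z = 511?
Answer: 2672019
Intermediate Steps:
Z*5229 = 511*5229 = 2672019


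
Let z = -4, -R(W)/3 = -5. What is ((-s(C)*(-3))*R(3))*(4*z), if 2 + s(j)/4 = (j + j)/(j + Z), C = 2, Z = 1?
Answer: 1920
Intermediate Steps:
R(W) = 15 (R(W) = -3*(-5) = 15)
s(j) = -8 + 8*j/(1 + j) (s(j) = -8 + 4*((j + j)/(j + 1)) = -8 + 4*((2*j)/(1 + j)) = -8 + 4*(2*j/(1 + j)) = -8 + 8*j/(1 + j))
((-s(C)*(-3))*R(3))*(4*z) = ((-(-8)/(1 + 2)*(-3))*15)*(4*(-4)) = ((-(-8)/3*(-3))*15)*(-16) = ((-1*(-8/3)*(-3))*15)*(-16) = (((8/3)*(-3))*15)*(-16) = -8*15*(-16) = -120*(-16) = 1920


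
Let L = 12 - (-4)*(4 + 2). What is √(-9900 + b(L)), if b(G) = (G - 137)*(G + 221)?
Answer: I*√35857 ≈ 189.36*I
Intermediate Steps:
L = 36 (L = 12 - (-4)*6 = 12 - 1*(-24) = 12 + 24 = 36)
b(G) = (-137 + G)*(221 + G)
√(-9900 + b(L)) = √(-9900 + (-30277 + 36² + 84*36)) = √(-9900 + (-30277 + 1296 + 3024)) = √(-9900 - 25957) = √(-35857) = I*√35857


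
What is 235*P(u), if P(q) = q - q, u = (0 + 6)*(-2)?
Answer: 0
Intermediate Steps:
u = -12 (u = 6*(-2) = -12)
P(q) = 0
235*P(u) = 235*0 = 0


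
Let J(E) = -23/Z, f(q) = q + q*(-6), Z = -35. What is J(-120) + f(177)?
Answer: -30952/35 ≈ -884.34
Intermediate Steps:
f(q) = -5*q (f(q) = q - 6*q = -5*q)
J(E) = 23/35 (J(E) = -23/(-35) = -23*(-1/35) = 23/35)
J(-120) + f(177) = 23/35 - 5*177 = 23/35 - 885 = -30952/35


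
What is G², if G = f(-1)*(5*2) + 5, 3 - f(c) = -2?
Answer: 3025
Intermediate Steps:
f(c) = 5 (f(c) = 3 - 1*(-2) = 3 + 2 = 5)
G = 55 (G = 5*(5*2) + 5 = 5*10 + 5 = 50 + 5 = 55)
G² = 55² = 3025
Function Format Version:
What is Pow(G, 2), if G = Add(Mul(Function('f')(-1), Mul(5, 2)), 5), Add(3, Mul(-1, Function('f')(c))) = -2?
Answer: 3025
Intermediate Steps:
Function('f')(c) = 5 (Function('f')(c) = Add(3, Mul(-1, -2)) = Add(3, 2) = 5)
G = 55 (G = Add(Mul(5, Mul(5, 2)), 5) = Add(Mul(5, 10), 5) = Add(50, 5) = 55)
Pow(G, 2) = Pow(55, 2) = 3025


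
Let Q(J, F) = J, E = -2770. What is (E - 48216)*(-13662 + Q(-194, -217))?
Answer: 706462016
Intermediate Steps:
(E - 48216)*(-13662 + Q(-194, -217)) = (-2770 - 48216)*(-13662 - 194) = -50986*(-13856) = 706462016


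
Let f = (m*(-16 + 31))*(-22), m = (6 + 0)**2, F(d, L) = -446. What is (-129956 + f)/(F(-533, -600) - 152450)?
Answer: 35459/38224 ≈ 0.92766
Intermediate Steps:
m = 36 (m = 6**2 = 36)
f = -11880 (f = (36*(-16 + 31))*(-22) = (36*15)*(-22) = 540*(-22) = -11880)
(-129956 + f)/(F(-533, -600) - 152450) = (-129956 - 11880)/(-446 - 152450) = -141836/(-152896) = -141836*(-1/152896) = 35459/38224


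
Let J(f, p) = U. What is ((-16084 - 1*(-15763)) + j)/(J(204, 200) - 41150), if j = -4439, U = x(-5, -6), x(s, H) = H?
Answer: 1190/10289 ≈ 0.11566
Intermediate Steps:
U = -6
J(f, p) = -6
((-16084 - 1*(-15763)) + j)/(J(204, 200) - 41150) = ((-16084 - 1*(-15763)) - 4439)/(-6 - 41150) = ((-16084 + 15763) - 4439)/(-41156) = (-321 - 4439)*(-1/41156) = -4760*(-1/41156) = 1190/10289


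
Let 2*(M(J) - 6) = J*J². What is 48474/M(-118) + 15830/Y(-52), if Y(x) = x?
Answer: -3251755987/10679630 ≈ -304.48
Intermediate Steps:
M(J) = 6 + J³/2 (M(J) = 6 + (J*J²)/2 = 6 + J³/2)
48474/M(-118) + 15830/Y(-52) = 48474/(6 + (½)*(-118)³) + 15830/(-52) = 48474/(6 + (½)*(-1643032)) + 15830*(-1/52) = 48474/(6 - 821516) - 7915/26 = 48474/(-821510) - 7915/26 = 48474*(-1/821510) - 7915/26 = -24237/410755 - 7915/26 = -3251755987/10679630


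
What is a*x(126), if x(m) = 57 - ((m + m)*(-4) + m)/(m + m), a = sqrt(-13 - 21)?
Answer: 121*I*sqrt(34)/2 ≈ 352.77*I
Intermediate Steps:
a = I*sqrt(34) (a = sqrt(-34) = I*sqrt(34) ≈ 5.8309*I)
x(m) = 121/2 (x(m) = 57 - ((2*m)*(-4) + m)/(2*m) = 57 - (-8*m + m)*1/(2*m) = 57 - (-7*m)*1/(2*m) = 57 - 1*(-7/2) = 57 + 7/2 = 121/2)
a*x(126) = (I*sqrt(34))*(121/2) = 121*I*sqrt(34)/2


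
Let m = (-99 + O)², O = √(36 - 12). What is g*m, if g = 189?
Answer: 1856925 - 74844*√6 ≈ 1.6736e+6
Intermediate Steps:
O = 2*√6 (O = √24 = 2*√6 ≈ 4.8990)
m = (-99 + 2*√6)² ≈ 8855.0
g*m = 189*(9825 - 396*√6) = 1856925 - 74844*√6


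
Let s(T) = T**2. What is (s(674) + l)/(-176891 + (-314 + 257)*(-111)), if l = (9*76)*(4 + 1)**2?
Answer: -117844/42641 ≈ -2.7636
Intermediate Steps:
l = 17100 (l = 684*5**2 = 684*25 = 17100)
(s(674) + l)/(-176891 + (-314 + 257)*(-111)) = (674**2 + 17100)/(-176891 + (-314 + 257)*(-111)) = (454276 + 17100)/(-176891 - 57*(-111)) = 471376/(-176891 + 6327) = 471376/(-170564) = 471376*(-1/170564) = -117844/42641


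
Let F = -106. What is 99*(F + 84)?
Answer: -2178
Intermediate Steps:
99*(F + 84) = 99*(-106 + 84) = 99*(-22) = -2178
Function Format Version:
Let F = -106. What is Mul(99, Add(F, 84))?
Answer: -2178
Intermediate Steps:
Mul(99, Add(F, 84)) = Mul(99, Add(-106, 84)) = Mul(99, -22) = -2178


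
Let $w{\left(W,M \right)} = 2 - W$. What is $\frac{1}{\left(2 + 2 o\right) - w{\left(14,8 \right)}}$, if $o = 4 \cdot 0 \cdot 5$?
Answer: $\frac{1}{14} \approx 0.071429$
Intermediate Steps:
$o = 0$ ($o = 0 \cdot 5 = 0$)
$\frac{1}{\left(2 + 2 o\right) - w{\left(14,8 \right)}} = \frac{1}{\left(2 + 2 \cdot 0\right) - \left(2 - 14\right)} = \frac{1}{\left(2 + 0\right) - \left(2 - 14\right)} = \frac{1}{2 - -12} = \frac{1}{2 + 12} = \frac{1}{14}$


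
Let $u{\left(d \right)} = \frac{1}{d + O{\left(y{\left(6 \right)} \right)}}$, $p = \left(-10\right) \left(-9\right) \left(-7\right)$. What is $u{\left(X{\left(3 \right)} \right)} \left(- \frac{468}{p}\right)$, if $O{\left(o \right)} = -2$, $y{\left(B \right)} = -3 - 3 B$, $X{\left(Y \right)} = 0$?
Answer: $- \frac{13}{35} \approx -0.37143$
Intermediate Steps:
$p = -630$ ($p = 90 \left(-7\right) = -630$)
$u{\left(d \right)} = \frac{1}{-2 + d}$ ($u{\left(d \right)} = \frac{1}{d - 2} = \frac{1}{-2 + d}$)
$u{\left(X{\left(3 \right)} \right)} \left(- \frac{468}{p}\right) = \frac{\left(-468\right) \frac{1}{-630}}{-2 + 0} = \frac{\left(-468\right) \left(- \frac{1}{630}\right)}{-2} = \left(- \frac{1}{2}\right) \frac{26}{35} = - \frac{13}{35}$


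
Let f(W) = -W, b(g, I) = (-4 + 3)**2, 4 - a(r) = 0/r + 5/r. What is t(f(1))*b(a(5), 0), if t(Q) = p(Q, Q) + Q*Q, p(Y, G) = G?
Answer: 0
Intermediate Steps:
a(r) = 4 - 5/r (a(r) = 4 - (0/r + 5/r) = 4 - (0 + 5/r) = 4 - 5/r)
b(g, I) = 1 (b(g, I) = (-1)**2 = 1)
t(Q) = Q + Q**2 (t(Q) = Q + Q*Q = Q + Q**2)
t(f(1))*b(a(5), 0) = ((-1*1)*(1 - 1*1))*1 = -(1 - 1)*1 = -1*0*1 = 0*1 = 0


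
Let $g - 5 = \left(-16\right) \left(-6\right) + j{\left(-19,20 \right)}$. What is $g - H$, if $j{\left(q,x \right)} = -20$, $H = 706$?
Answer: $-625$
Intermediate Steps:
$g = 81$ ($g = 5 - -76 = 5 + \left(96 - 20\right) = 5 + 76 = 81$)
$g - H = 81 - 706 = -625$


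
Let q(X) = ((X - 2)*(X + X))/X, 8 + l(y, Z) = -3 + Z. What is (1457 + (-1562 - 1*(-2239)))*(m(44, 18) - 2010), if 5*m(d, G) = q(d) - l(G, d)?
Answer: -21337866/5 ≈ -4.2676e+6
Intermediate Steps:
l(y, Z) = -11 + Z (l(y, Z) = -8 + (-3 + Z) = -11 + Z)
q(X) = -4 + 2*X (q(X) = ((-2 + X)*(2*X))/X = (2*X*(-2 + X))/X = -4 + 2*X)
m(d, G) = 7/5 + d/5 (m(d, G) = ((-4 + 2*d) - (-11 + d))/5 = ((-4 + 2*d) + (11 - d))/5 = (7 + d)/5 = 7/5 + d/5)
(1457 + (-1562 - 1*(-2239)))*(m(44, 18) - 2010) = (1457 + (-1562 - 1*(-2239)))*((7/5 + (⅕)*44) - 2010) = (1457 + (-1562 + 2239))*((7/5 + 44/5) - 2010) = (1457 + 677)*(51/5 - 2010) = 2134*(-9999/5) = -21337866/5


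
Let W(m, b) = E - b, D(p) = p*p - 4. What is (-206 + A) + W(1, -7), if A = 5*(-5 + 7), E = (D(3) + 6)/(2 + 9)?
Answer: -188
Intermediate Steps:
D(p) = -4 + p² (D(p) = p² - 4 = -4 + p²)
E = 1 (E = ((-4 + 3²) + 6)/(2 + 9) = ((-4 + 9) + 6)/11 = (5 + 6)*(1/11) = 11*(1/11) = 1)
W(m, b) = 1 - b
A = 10 (A = 5*2 = 10)
(-206 + A) + W(1, -7) = (-206 + 10) + (1 - 1*(-7)) = -196 + (1 + 7) = -196 + 8 = -188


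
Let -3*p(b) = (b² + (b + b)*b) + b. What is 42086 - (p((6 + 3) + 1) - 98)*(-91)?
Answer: 71294/3 ≈ 23765.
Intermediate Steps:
p(b) = -b² - b/3 (p(b) = -((b² + (b + b)*b) + b)/3 = -((b² + (2*b)*b) + b)/3 = -((b² + 2*b²) + b)/3 = -(3*b² + b)/3 = -(b + 3*b²)/3 = -b² - b/3)
42086 - (p((6 + 3) + 1) - 98)*(-91) = 42086 - (-((6 + 3) + 1)*(⅓ + ((6 + 3) + 1)) - 98)*(-91) = 42086 - (-(9 + 1)*(⅓ + (9 + 1)) - 98)*(-91) = 42086 - (-1*10*(⅓ + 10) - 98)*(-91) = 42086 - (-1*10*31/3 - 98)*(-91) = 42086 - (-310/3 - 98)*(-91) = 42086 - (-604)*(-91)/3 = 42086 - 1*54964/3 = 42086 - 54964/3 = 71294/3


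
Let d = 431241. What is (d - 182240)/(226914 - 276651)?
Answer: -249001/49737 ≈ -5.0064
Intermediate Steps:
(d - 182240)/(226914 - 276651) = (431241 - 182240)/(226914 - 276651) = 249001/(-49737) = 249001*(-1/49737) = -249001/49737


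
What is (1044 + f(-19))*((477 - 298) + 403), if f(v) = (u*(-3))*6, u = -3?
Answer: 639036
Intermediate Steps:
f(v) = 54 (f(v) = -3*(-3)*6 = 9*6 = 54)
(1044 + f(-19))*((477 - 298) + 403) = (1044 + 54)*((477 - 298) + 403) = 1098*(179 + 403) = 1098*582 = 639036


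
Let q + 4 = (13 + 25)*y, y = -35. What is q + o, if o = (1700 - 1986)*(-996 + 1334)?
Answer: -98002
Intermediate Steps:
o = -96668 (o = -286*338 = -96668)
q = -1334 (q = -4 + (13 + 25)*(-35) = -4 + 38*(-35) = -4 - 1330 = -1334)
q + o = -1334 - 96668 = -98002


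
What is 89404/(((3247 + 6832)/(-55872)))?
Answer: -4995180288/10079 ≈ -4.9560e+5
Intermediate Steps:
89404/(((3247 + 6832)/(-55872))) = 89404/((10079*(-1/55872))) = 89404/(-10079/55872) = 89404*(-55872/10079) = -4995180288/10079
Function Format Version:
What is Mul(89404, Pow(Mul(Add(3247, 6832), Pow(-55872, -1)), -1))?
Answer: Rational(-4995180288, 10079) ≈ -4.9560e+5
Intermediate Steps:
Mul(89404, Pow(Mul(Add(3247, 6832), Pow(-55872, -1)), -1)) = Mul(89404, Pow(Mul(10079, Rational(-1, 55872)), -1)) = Mul(89404, Pow(Rational(-10079, 55872), -1)) = Mul(89404, Rational(-55872, 10079)) = Rational(-4995180288, 10079)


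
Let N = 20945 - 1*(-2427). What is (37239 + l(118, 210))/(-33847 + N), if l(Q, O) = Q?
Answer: -37357/10475 ≈ -3.5663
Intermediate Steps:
N = 23372 (N = 20945 + 2427 = 23372)
(37239 + l(118, 210))/(-33847 + N) = (37239 + 118)/(-33847 + 23372) = 37357/(-10475) = 37357*(-1/10475) = -37357/10475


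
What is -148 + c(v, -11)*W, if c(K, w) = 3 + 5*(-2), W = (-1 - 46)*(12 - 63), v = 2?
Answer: -16927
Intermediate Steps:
W = 2397 (W = -47*(-51) = 2397)
c(K, w) = -7 (c(K, w) = 3 - 10 = -7)
-148 + c(v, -11)*W = -148 - 7*2397 = -148 - 16779 = -16927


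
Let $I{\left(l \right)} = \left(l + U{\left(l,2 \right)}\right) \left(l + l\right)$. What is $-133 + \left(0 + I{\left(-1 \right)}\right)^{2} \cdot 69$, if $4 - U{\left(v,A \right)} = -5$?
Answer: $17531$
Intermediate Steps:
$U{\left(v,A \right)} = 9$ ($U{\left(v,A \right)} = 4 - -5 = 4 + 5 = 9$)
$I{\left(l \right)} = 2 l \left(9 + l\right)$ ($I{\left(l \right)} = \left(l + 9\right) \left(l + l\right) = \left(9 + l\right) 2 l = 2 l \left(9 + l\right)$)
$-133 + \left(0 + I{\left(-1 \right)}\right)^{2} \cdot 69 = -133 + \left(0 + 2 \left(-1\right) \left(9 - 1\right)\right)^{2} \cdot 69 = -133 + \left(0 + 2 \left(-1\right) 8\right)^{2} \cdot 69 = -133 + \left(0 - 16\right)^{2} \cdot 69 = -133 + \left(-16\right)^{2} \cdot 69 = -133 + 256 \cdot 69 = -133 + 17664 = 17531$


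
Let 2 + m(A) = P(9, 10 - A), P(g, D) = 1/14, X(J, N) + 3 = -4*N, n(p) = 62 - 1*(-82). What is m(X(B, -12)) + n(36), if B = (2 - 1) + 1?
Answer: 1989/14 ≈ 142.07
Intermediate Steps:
n(p) = 144 (n(p) = 62 + 82 = 144)
B = 2 (B = 1 + 1 = 2)
X(J, N) = -3 - 4*N
P(g, D) = 1/14
m(A) = -27/14 (m(A) = -2 + 1/14 = -27/14)
m(X(B, -12)) + n(36) = -27/14 + 144 = 1989/14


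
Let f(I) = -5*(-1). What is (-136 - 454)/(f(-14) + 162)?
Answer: -590/167 ≈ -3.5329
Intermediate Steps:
f(I) = 5
(-136 - 454)/(f(-14) + 162) = (-136 - 454)/(5 + 162) = -590/167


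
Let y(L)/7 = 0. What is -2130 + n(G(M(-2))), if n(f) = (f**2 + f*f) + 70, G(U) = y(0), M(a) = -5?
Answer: -2060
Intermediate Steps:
y(L) = 0 (y(L) = 7*0 = 0)
G(U) = 0
n(f) = 70 + 2*f**2 (n(f) = (f**2 + f**2) + 70 = 2*f**2 + 70 = 70 + 2*f**2)
-2130 + n(G(M(-2))) = -2130 + (70 + 2*0**2) = -2130 + (70 + 2*0) = -2130 + (70 + 0) = -2130 + 70 = -2060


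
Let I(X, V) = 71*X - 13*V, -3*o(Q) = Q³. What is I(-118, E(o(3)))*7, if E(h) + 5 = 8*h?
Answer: -51639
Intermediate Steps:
o(Q) = -Q³/3
E(h) = -5 + 8*h
I(X, V) = -13*V + 71*X
I(-118, E(o(3)))*7 = (-13*(-5 + 8*(-⅓*3³)) + 71*(-118))*7 = (-13*(-5 + 8*(-⅓*27)) - 8378)*7 = (-13*(-5 + 8*(-9)) - 8378)*7 = (-13*(-5 - 72) - 8378)*7 = (-13*(-77) - 8378)*7 = (1001 - 8378)*7 = -7377*7 = -51639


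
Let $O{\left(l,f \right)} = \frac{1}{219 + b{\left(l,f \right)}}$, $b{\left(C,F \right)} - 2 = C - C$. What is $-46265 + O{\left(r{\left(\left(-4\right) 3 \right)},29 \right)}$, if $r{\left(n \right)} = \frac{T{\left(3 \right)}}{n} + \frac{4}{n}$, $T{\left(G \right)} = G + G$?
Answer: $- \frac{10224564}{221} \approx -46265.0$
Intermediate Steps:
$T{\left(G \right)} = 2 G$
$b{\left(C,F \right)} = 2$ ($b{\left(C,F \right)} = 2 + \left(C - C\right) = 2 + 0 = 2$)
$r{\left(n \right)} = \frac{10}{n}$ ($r{\left(n \right)} = \frac{2 \cdot 3}{n} + \frac{4}{n} = \frac{6}{n} + \frac{4}{n} = \frac{10}{n}$)
$O{\left(l,f \right)} = \frac{1}{221}$ ($O{\left(l,f \right)} = \frac{1}{219 + 2} = \frac{1}{221}$)
$-46265 + O{\left(r{\left(\left(-4\right) 3 \right)},29 \right)} = -46265 + \frac{1}{221} = - \frac{10224564}{221}$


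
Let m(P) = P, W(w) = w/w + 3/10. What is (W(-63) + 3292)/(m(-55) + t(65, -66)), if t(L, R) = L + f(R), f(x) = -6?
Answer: 32933/40 ≈ 823.33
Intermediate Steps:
W(w) = 13/10 (W(w) = 1 + 3*(⅒) = 1 + 3/10 = 13/10)
t(L, R) = -6 + L (t(L, R) = L - 6 = -6 + L)
(W(-63) + 3292)/(m(-55) + t(65, -66)) = (13/10 + 3292)/(-55 + (-6 + 65)) = 32933/(10*(-55 + 59)) = (32933/10)/4 = (32933/10)*(¼) = 32933/40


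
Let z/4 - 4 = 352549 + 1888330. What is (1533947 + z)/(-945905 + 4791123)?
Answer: 10497479/3845218 ≈ 2.7300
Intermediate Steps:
z = 8963532 (z = 16 + 4*(352549 + 1888330) = 16 + 4*2240879 = 16 + 8963516 = 8963532)
(1533947 + z)/(-945905 + 4791123) = (1533947 + 8963532)/(-945905 + 4791123) = 10497479/3845218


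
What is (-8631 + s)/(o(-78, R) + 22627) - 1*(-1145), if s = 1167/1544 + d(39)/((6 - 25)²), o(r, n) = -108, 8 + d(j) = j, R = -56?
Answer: 14366920876767/12551730296 ≈ 1144.6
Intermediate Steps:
d(j) = -8 + j
s = 469151/557384 (s = 1167/1544 + (-8 + 39)/((6 - 25)²) = 1167*(1/1544) + 31/((-19)²) = 1167/1544 + 31/361 = 469151/557384 ≈ 0.84170)
(-8631 + s)/(o(-78, R) + 22627) - 1*(-1145) = (-8631 + 469151/557384)/(-108 + 22627) - 1*(-1145) = -4810312153/557384/22519 + 1145 = -4810312153/557384*1/22519 + 1145 = -4810312153/12551730296 + 1145 = 14366920876767/12551730296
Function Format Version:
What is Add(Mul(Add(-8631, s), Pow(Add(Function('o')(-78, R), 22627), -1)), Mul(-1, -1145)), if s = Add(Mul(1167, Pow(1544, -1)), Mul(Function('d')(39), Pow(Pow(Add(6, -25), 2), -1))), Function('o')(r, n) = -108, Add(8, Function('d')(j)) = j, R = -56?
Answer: Rational(14366920876767, 12551730296) ≈ 1144.6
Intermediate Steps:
Function('d')(j) = Add(-8, j)
s = Rational(469151, 557384) (s = Add(Mul(1167, Pow(1544, -1)), Mul(Add(-8, 39), Pow(Pow(Add(6, -25), 2), -1))) = Add(Mul(1167, Rational(1, 1544)), Mul(31, Pow(Pow(-19, 2), -1))) = Add(Rational(1167, 1544), Mul(31, Pow(361, -1))) = Add(Rational(1167, 1544), Mul(31, Rational(1, 361))) = Add(Rational(1167, 1544), Rational(31, 361)) = Rational(469151, 557384) ≈ 0.84170)
Add(Mul(Add(-8631, s), Pow(Add(Function('o')(-78, R), 22627), -1)), Mul(-1, -1145)) = Add(Mul(Add(-8631, Rational(469151, 557384)), Pow(Add(-108, 22627), -1)), Mul(-1, -1145)) = Add(Mul(Rational(-4810312153, 557384), Pow(22519, -1)), 1145) = Add(Mul(Rational(-4810312153, 557384), Rational(1, 22519)), 1145) = Add(Rational(-4810312153, 12551730296), 1145) = Rational(14366920876767, 12551730296)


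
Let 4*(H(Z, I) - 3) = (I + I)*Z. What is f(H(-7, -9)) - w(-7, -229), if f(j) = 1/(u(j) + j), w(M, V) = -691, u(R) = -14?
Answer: 28333/41 ≈ 691.05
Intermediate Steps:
H(Z, I) = 3 + I*Z/2 (H(Z, I) = 3 + ((I + I)*Z)/4 = 3 + ((2*I)*Z)/4 = 3 + (2*I*Z)/4 = 3 + I*Z/2)
f(j) = 1/(-14 + j)
f(H(-7, -9)) - w(-7, -229) = 1/(-14 + (3 + (½)*(-9)*(-7))) - 1*(-691) = 1/(-14 + (3 + 63/2)) + 691 = 1/(-14 + 69/2) + 691 = 1/(41/2) + 691 = 2/41 + 691 = 28333/41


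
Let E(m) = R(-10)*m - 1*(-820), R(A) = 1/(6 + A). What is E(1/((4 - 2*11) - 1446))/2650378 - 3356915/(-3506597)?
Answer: 52118218897395557/54424536975708096 ≈ 0.95762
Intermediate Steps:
E(m) = 820 - m/4 (E(m) = m/(6 - 10) - 1*(-820) = m/(-4) + 820 = -m/4 + 820 = 820 - m/4)
E(1/((4 - 2*11) - 1446))/2650378 - 3356915/(-3506597) = (820 - 1/(4*((4 - 2*11) - 1446)))/2650378 - 3356915/(-3506597) = (820 - 1/(4*((4 - 22) - 1446)))*(1/2650378) - 3356915*(-1/3506597) = (820 - 1/(4*(-18 - 1446)))*(1/2650378) + 3356915/3506597 = (820 - ¼/(-1464))*(1/2650378) + 3356915/3506597 = (820 - ¼*(-1/1464))*(1/2650378) + 3356915/3506597 = (820 + 1/5856)*(1/2650378) + 3356915/3506597 = (4801921/5856)*(1/2650378) + 3356915/3506597 = 4801921/15520613568 + 3356915/3506597 = 52118218897395557/54424536975708096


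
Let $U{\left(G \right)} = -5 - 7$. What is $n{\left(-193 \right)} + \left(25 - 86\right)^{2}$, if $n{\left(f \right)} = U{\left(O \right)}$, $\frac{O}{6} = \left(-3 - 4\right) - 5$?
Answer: $3709$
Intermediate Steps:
$O = -72$ ($O = 6 \left(\left(-3 - 4\right) - 5\right) = 6 \left(-7 - 5\right) = 6 \left(-12\right) = -72$)
$U{\left(G \right)} = -12$
$n{\left(f \right)} = -12$
$n{\left(-193 \right)} + \left(25 - 86\right)^{2} = -12 + \left(25 - 86\right)^{2} = -12 + \left(-61\right)^{2} = -12 + 3721 = 3709$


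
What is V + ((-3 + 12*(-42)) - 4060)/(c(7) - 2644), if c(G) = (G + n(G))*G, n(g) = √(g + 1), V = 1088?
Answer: 7338044069/6733633 + 63938*√2/6733633 ≈ 1089.8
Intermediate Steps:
n(g) = √(1 + g)
c(G) = G*(G + √(1 + G)) (c(G) = (G + √(1 + G))*G = G*(G + √(1 + G)))
V + ((-3 + 12*(-42)) - 4060)/(c(7) - 2644) = 1088 + ((-3 + 12*(-42)) - 4060)/(7*(7 + √(1 + 7)) - 2644) = 1088 + ((-3 - 504) - 4060)/(7*(7 + √8) - 2644) = 1088 + (-507 - 4060)/(7*(7 + 2*√2) - 2644) = 1088 - 4567/((49 + 14*√2) - 2644) = 1088 - 4567/(-2595 + 14*√2)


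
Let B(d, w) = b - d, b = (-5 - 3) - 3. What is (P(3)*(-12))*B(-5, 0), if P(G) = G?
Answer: 216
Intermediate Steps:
b = -11 (b = -8 - 3 = -11)
B(d, w) = -11 - d
(P(3)*(-12))*B(-5, 0) = (3*(-12))*(-11 - 1*(-5)) = -36*(-11 + 5) = -36*(-6) = 216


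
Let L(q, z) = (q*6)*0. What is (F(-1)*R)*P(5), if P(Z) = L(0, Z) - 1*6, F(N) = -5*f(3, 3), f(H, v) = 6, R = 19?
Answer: 3420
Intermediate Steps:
L(q, z) = 0 (L(q, z) = (6*q)*0 = 0)
F(N) = -30 (F(N) = -5*6 = -30)
P(Z) = -6 (P(Z) = 0 - 1*6 = 0 - 6 = -6)
(F(-1)*R)*P(5) = -30*19*(-6) = -570*(-6) = 3420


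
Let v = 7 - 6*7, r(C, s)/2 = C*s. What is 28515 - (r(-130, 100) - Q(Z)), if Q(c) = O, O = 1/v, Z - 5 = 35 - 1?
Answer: 1908024/35 ≈ 54515.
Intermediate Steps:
r(C, s) = 2*C*s (r(C, s) = 2*(C*s) = 2*C*s)
v = -35 (v = 7 - 42 = -35)
Z = 39 (Z = 5 + (35 - 1) = 5 + 34 = 39)
O = -1/35 (O = 1/(-35) = -1/35 ≈ -0.028571)
Q(c) = -1/35
28515 - (r(-130, 100) - Q(Z)) = 28515 - (2*(-130)*100 - 1*(-1/35)) = 28515 - (-26000 + 1/35) = 28515 - 1*(-909999/35) = 28515 + 909999/35 = 1908024/35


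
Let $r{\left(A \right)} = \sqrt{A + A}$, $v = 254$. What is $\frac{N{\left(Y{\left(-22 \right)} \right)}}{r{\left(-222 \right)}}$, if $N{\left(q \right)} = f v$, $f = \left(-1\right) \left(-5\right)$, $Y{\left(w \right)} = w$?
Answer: $- \frac{635 i \sqrt{111}}{111} \approx - 60.272 i$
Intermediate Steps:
$r{\left(A \right)} = \sqrt{2} \sqrt{A}$ ($r{\left(A \right)} = \sqrt{2 A} = \sqrt{2} \sqrt{A}$)
$f = 5$
$N{\left(q \right)} = 1270$ ($N{\left(q \right)} = 5 \cdot 254 = 1270$)
$\frac{N{\left(Y{\left(-22 \right)} \right)}}{r{\left(-222 \right)}} = \frac{1270}{\sqrt{2} \sqrt{-222}} = \frac{1270}{\sqrt{2} i \sqrt{222}} = \frac{1270}{2 i \sqrt{111}} = 1270 \left(- \frac{i \sqrt{111}}{222}\right) = - \frac{635 i \sqrt{111}}{111}$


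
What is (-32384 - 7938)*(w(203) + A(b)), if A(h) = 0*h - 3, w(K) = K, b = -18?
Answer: -8064400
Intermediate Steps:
A(h) = -3 (A(h) = 0 - 3 = -3)
(-32384 - 7938)*(w(203) + A(b)) = (-32384 - 7938)*(203 - 3) = -40322*200 = -8064400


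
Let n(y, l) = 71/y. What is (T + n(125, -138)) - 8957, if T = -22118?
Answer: -3884304/125 ≈ -31074.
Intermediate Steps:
(T + n(125, -138)) - 8957 = (-22118 + 71/125) - 8957 = -2764679/125 - 8957 = -3884304/125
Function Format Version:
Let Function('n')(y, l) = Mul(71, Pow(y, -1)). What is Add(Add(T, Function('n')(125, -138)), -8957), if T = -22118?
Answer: Rational(-3884304, 125) ≈ -31074.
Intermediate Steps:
Add(Add(T, Function('n')(125, -138)), -8957) = Add(Add(-22118, Mul(71, Pow(125, -1))), -8957) = Add(Add(-22118, Mul(71, Rational(1, 125))), -8957) = Add(Add(-22118, Rational(71, 125)), -8957) = Add(Rational(-2764679, 125), -8957) = Rational(-3884304, 125)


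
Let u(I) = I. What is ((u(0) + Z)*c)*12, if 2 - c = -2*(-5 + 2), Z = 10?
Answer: -480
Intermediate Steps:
c = -4 (c = 2 - (-2)*(-5 + 2) = 2 - (-2)*(-3) = 2 - 1*6 = 2 - 6 = -4)
((u(0) + Z)*c)*12 = ((0 + 10)*(-4))*12 = (10*(-4))*12 = -40*12 = -480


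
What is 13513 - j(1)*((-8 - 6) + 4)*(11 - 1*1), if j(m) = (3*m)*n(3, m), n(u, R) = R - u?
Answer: 12913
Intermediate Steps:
j(m) = 3*m*(-3 + m) (j(m) = (3*m)*(m - 1*3) = (3*m)*(m - 3) = (3*m)*(-3 + m) = 3*m*(-3 + m))
13513 - j(1)*((-8 - 6) + 4)*(11 - 1*1) = 13513 - (3*1*(-3 + 1))*((-8 - 6) + 4)*(11 - 1*1) = 13513 - (3*1*(-2))*(-14 + 4)*(11 - 1) = 13513 - (-6*(-10))*10 = 13513 - 60*10 = 13513 - 1*600 = 13513 - 600 = 12913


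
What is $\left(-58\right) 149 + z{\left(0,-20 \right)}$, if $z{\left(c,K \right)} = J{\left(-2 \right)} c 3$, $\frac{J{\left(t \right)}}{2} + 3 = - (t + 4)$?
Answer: $-8642$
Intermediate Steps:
$J{\left(t \right)} = -14 - 2 t$ ($J{\left(t \right)} = -6 + 2 \left(- (t + 4)\right) = -6 + 2 \left(- (4 + t)\right) = -6 + 2 \left(-4 - t\right) = -6 - \left(8 + 2 t\right) = -14 - 2 t$)
$z{\left(c,K \right)} = - 30 c$ ($z{\left(c,K \right)} = \left(-14 - -4\right) c 3 = \left(-14 + 4\right) c 3 = - 10 c 3 = - 30 c$)
$\left(-58\right) 149 + z{\left(0,-20 \right)} = \left(-58\right) 149 - 0 = -8642 + 0 = -8642$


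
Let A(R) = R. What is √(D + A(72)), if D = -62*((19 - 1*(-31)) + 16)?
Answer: 2*I*√1005 ≈ 63.403*I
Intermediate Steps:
D = -4092 (D = -62*((19 + 31) + 16) = -62*(50 + 16) = -62*66 = -4092)
√(D + A(72)) = √(-4092 + 72) = √(-4020) = 2*I*√1005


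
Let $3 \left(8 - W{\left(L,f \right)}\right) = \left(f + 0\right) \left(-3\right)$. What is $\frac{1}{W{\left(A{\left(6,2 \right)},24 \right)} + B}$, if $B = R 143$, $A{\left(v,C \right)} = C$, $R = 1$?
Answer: $\frac{1}{175} \approx 0.0057143$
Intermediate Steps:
$W{\left(L,f \right)} = 8 + f$ ($W{\left(L,f \right)} = 8 - \frac{\left(f + 0\right) \left(-3\right)}{3} = 8 - \frac{f \left(-3\right)}{3} = 8 - \frac{\left(-3\right) f}{3} = 8 + f$)
$B = 143$ ($B = 1 \cdot 143 = 143$)
$\frac{1}{W{\left(A{\left(6,2 \right)},24 \right)} + B} = \frac{1}{\left(8 + 24\right) + 143} = \frac{1}{32 + 143} = \frac{1}{175}$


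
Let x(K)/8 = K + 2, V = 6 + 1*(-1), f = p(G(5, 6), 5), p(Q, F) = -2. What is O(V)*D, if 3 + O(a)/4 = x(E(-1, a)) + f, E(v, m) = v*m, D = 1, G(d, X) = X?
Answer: -116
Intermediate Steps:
f = -2
E(v, m) = m*v
V = 5 (V = 6 - 1 = 5)
x(K) = 16 + 8*K (x(K) = 8*(K + 2) = 8*(2 + K) = 16 + 8*K)
O(a) = 44 - 32*a (O(a) = -12 + 4*((16 + 8*(a*(-1))) - 2) = -12 + 4*((16 + 8*(-a)) - 2) = -12 + 4*((16 - 8*a) - 2) = -12 + 4*(14 - 8*a) = -12 + (56 - 32*a) = 44 - 32*a)
O(V)*D = (44 - 32*5)*1 = (44 - 160)*1 = -116*1 = -116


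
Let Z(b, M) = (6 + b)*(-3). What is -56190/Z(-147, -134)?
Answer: -18730/141 ≈ -132.84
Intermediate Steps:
Z(b, M) = -18 - 3*b
-56190/Z(-147, -134) = -56190/(-18 - 3*(-147)) = -56190/(-18 + 441) = -56190/423 = -56190*1/423 = -18730/141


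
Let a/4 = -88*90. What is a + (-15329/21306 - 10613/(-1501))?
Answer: -1012932982331/31980306 ≈ -31674.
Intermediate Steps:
a = -31680 (a = 4*(-88*90) = 4*(-7920) = -31680)
a + (-15329/21306 - 10613/(-1501)) = -31680 + (-15329/21306 - 10613/(-1501)) = -31680 + (-15329*1/21306 - 10613*(-1/1501)) = -31680 + (-15329/21306 + 10613/1501) = -31680 + 203111749/31980306 = -1012932982331/31980306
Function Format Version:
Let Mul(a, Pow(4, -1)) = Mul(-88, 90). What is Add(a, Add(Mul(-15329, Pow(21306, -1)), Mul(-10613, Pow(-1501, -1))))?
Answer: Rational(-1012932982331, 31980306) ≈ -31674.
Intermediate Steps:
a = -31680 (a = Mul(4, Mul(-88, 90)) = Mul(4, -7920) = -31680)
Add(a, Add(Mul(-15329, Pow(21306, -1)), Mul(-10613, Pow(-1501, -1)))) = Add(-31680, Add(Mul(-15329, Pow(21306, -1)), Mul(-10613, Pow(-1501, -1)))) = Add(-31680, Add(Mul(-15329, Rational(1, 21306)), Mul(-10613, Rational(-1, 1501)))) = Add(-31680, Add(Rational(-15329, 21306), Rational(10613, 1501))) = Add(-31680, Rational(203111749, 31980306)) = Rational(-1012932982331, 31980306)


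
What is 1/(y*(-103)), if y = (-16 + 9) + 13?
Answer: -1/618 ≈ -0.0016181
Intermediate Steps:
y = 6 (y = -7 + 13 = 6)
1/(y*(-103)) = 1/(6*(-103)) = 1/(-618) = -1/618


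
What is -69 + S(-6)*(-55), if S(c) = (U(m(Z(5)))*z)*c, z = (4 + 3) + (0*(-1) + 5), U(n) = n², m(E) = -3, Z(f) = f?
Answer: 35571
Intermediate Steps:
z = 12 (z = 7 + (0 + 5) = 7 + 5 = 12)
S(c) = 108*c (S(c) = ((-3)²*12)*c = (9*12)*c = 108*c)
-69 + S(-6)*(-55) = -69 + (108*(-6))*(-55) = -69 - 648*(-55) = -69 + 35640 = 35571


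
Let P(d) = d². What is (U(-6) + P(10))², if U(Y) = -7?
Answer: 8649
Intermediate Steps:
(U(-6) + P(10))² = (-7 + 10²)² = (-7 + 100)² = 93² = 8649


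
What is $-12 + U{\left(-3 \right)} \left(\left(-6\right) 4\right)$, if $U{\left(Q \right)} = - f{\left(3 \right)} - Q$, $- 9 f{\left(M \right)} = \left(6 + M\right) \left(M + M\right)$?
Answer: $-228$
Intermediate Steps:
$f{\left(M \right)} = - \frac{2 M \left(6 + M\right)}{9}$ ($f{\left(M \right)} = - \frac{\left(6 + M\right) \left(M + M\right)}{9} = - \frac{\left(6 + M\right) 2 M}{9} = - \frac{2 M \left(6 + M\right)}{9}$)
$U{\left(Q \right)} = 6 - Q$ ($U{\left(Q \right)} = - \frac{\left(-2\right) 3 \left(6 + 3\right)}{9} - Q = - \frac{\left(-2\right) 3 \cdot 9}{9} - Q = \left(-1\right) \left(-6\right) - Q = 6 - Q$)
$-12 + U{\left(-3 \right)} \left(\left(-6\right) 4\right) = -12 + \left(6 - -3\right) \left(\left(-6\right) 4\right) = -12 + \left(6 + 3\right) \left(-24\right) = -12 + 9 \left(-24\right) = -12 - 216 = -228$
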